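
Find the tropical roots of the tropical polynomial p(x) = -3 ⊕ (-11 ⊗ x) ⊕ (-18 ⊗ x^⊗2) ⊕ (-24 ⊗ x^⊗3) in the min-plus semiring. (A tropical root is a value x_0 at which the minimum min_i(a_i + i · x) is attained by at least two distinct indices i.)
Roots: {6, 7, 8}

Each tropical root is a break point of the lower envelope of the lines y = a_i + i · x (there are 4 lines, with slopes 0, 1, ..., 3). Only the lines that attain the minimum somewhere contribute to roots; other lines are dominated. Here the surviving (envelope) indices are i = 3, i = 2, i = 1, i = 0.
Intersections between consecutive envelope lines give the roots: for adjacent envelope indices i < j the intersection is x = (a_i − a_j) / (j − i). Reading off the sorted break points: {6, 7, 8}.
Verification: at each break x_0, at least two indices attain the minimum of min_i(a_i + i · x_0).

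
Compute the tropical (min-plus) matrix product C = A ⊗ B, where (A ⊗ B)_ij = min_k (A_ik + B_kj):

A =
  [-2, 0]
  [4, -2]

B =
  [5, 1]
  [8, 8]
A ⊗ B =
  [3, -1]
  [6, 5]

Apply the min-plus product entry-by-entry:
  C[0][0] = min over k of (A[0][0] + B[0][0] = -2 + 5 = 3, A[0][1] + B[1][0] = 0 + 8 = 8) = 3 (attained at k = 0)
  C[0][1] = min over k of (A[0][0] + B[0][1] = -2 + 1 = -1, A[0][1] + B[1][1] = 0 + 8 = 8) = -1 (attained at k = 0)
  C[1][0] = min over k of (A[1][0] + B[0][0] = 4 + 5 = 9, A[1][1] + B[1][0] = -2 + 8 = 6) = 6 (attained at k = 1)
  C[1][1] = min over k of (A[1][0] + B[0][1] = 4 + 1 = 5, A[1][1] + B[1][1] = -2 + 8 = 6) = 5 (attained at k = 0)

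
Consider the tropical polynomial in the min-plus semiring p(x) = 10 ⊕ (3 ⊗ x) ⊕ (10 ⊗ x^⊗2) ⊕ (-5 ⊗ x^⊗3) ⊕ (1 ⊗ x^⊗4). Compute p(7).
p(7) = 10

A tropical monomial a ⊗ x^⊗i evaluates to a + i · x. Evaluating each term at x = 7:
  Term 0 contributes 10 + 0 · 7 = 10
  Term 1 contributes 3 + 1 · 7 = 10
  Term 2 contributes 10 + 2 · 7 = 24
  Term 3 contributes -5 + 3 · 7 = 16
  Term 4 contributes 1 + 4 · 7 = 29
p(7) = ⊕ of these = min[10, 10, 24, 16, 29] = 10.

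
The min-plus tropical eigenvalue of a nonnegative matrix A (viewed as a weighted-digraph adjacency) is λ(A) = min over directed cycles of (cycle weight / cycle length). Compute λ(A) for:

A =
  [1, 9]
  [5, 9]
λ(A) = 1

Enumerate directed cycles and compute their means (weight / length). Sample:
  cycle 0 → 0: weight = 1, length = 1, mean = 1/1 ≈ 1.000
  cycle 1 → 1: weight = 9, length = 1, mean = 9/1 ≈ 9.000
  cycle 0 → 1 → 0: weight = 14, length = 2, mean = 14/2 ≈ 7.000
  cycle 1 → 0 → 1: weight = 14, length = 2, mean = 14/2 ≈ 7.000
Minimum mean = 1.000, attained e.g. along the cycle 0 → 0 with weight 1 and length 1. So λ(A) = 1/1 = 1.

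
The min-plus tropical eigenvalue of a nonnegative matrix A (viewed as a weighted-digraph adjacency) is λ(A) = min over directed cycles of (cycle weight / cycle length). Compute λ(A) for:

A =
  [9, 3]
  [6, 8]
λ(A) = 9/2

Enumerate directed cycles and compute their means (weight / length). Sample:
  cycle 0 → 0: weight = 9, length = 1, mean = 9/1 ≈ 9.000
  cycle 1 → 1: weight = 8, length = 1, mean = 8/1 ≈ 8.000
  cycle 0 → 1 → 0: weight = 9, length = 2, mean = 9/2 ≈ 4.500
  cycle 1 → 0 → 1: weight = 9, length = 2, mean = 9/2 ≈ 4.500
Minimum mean = 4.500, attained e.g. along the cycle 0 → 1 → 0 with weight 9 and length 2. So λ(A) = 9/2 = 9/2.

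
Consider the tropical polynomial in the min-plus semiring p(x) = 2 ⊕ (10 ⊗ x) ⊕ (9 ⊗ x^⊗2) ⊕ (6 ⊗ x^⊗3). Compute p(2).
p(2) = 2

A tropical monomial a ⊗ x^⊗i evaluates to a + i · x. Evaluating each term at x = 2:
  Term 0 contributes 2 + 0 · 2 = 2
  Term 1 contributes 10 + 1 · 2 = 12
  Term 2 contributes 9 + 2 · 2 = 13
  Term 3 contributes 6 + 3 · 2 = 12
p(2) = ⊕ of these = min[2, 12, 13, 12] = 2.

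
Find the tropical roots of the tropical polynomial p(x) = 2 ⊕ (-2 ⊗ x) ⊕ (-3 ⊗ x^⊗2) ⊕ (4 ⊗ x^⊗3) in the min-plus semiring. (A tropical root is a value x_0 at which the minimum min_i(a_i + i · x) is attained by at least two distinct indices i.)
Roots: {-7, 1, 4}

Each tropical root is a break point of the lower envelope of the lines y = a_i + i · x (there are 4 lines, with slopes 0, 1, ..., 3). Only the lines that attain the minimum somewhere contribute to roots; other lines are dominated. Here the surviving (envelope) indices are i = 3, i = 2, i = 1, i = 0.
Intersections between consecutive envelope lines give the roots: for adjacent envelope indices i < j the intersection is x = (a_i − a_j) / (j − i). Reading off the sorted break points: {-7, 1, 4}.
Verification: at each break x_0, at least two indices attain the minimum of min_i(a_i + i · x_0).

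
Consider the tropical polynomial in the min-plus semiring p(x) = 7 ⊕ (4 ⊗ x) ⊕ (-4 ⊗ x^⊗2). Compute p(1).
p(1) = -2

A tropical monomial a ⊗ x^⊗i evaluates to a + i · x. Evaluating each term at x = 1:
  Term 0 contributes 7 + 0 · 1 = 7
  Term 1 contributes 4 + 1 · 1 = 5
  Term 2 contributes -4 + 2 · 1 = -2
p(1) = ⊕ of these = min[7, 5, -2] = -2.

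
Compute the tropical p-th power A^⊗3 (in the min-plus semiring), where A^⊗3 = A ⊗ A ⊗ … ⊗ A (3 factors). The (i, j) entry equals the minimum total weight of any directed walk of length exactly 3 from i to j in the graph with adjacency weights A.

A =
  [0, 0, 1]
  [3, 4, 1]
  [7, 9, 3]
A^⊗3 =
  [0, 0, 1]
  [3, 3, 4]
  [7, 7, 8]

Each entry (A^⊗3)_ij equals the minimum over all length-3 walks i = v_0 → v_1 → … → v_3 = j of Σ_t A[v_t][v_{t+1}]. For example, for (i, j) = (0, 2) we minimise over 9 possible intermediate vertex sequences; the minimum is 1, attained along the walk 0 → 0 → 0 → 2.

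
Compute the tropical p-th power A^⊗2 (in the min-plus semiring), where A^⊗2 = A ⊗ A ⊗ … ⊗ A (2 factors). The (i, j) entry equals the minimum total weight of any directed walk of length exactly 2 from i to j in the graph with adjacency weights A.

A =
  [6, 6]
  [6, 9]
A^⊗2 =
  [12, 12]
  [12, 12]

Each entry (A^⊗2)_ij equals the minimum over all length-2 walks i = v_0 → v_1 → … → v_2 = j of Σ_t A[v_t][v_{t+1}]. For example, for (i, j) = (0, 1) we minimise over 2 possible intermediate vertex sequences; the minimum is 12, attained along the walk 0 → 0 → 1.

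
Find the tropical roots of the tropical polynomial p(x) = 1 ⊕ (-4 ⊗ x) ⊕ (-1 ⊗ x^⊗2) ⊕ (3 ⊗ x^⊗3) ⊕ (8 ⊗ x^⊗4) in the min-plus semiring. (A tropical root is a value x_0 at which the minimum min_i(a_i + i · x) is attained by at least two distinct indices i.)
Roots: {-5, -4, -3, 5}

Each tropical root is a break point of the lower envelope of the lines y = a_i + i · x (there are 5 lines, with slopes 0, 1, ..., 4). Only the lines that attain the minimum somewhere contribute to roots; other lines are dominated. Here the surviving (envelope) indices are i = 4, i = 3, i = 2, i = 1, i = 0.
Intersections between consecutive envelope lines give the roots: for adjacent envelope indices i < j the intersection is x = (a_i − a_j) / (j − i). Reading off the sorted break points: {-5, -4, -3, 5}.
Verification: at each break x_0, at least two indices attain the minimum of min_i(a_i + i · x_0).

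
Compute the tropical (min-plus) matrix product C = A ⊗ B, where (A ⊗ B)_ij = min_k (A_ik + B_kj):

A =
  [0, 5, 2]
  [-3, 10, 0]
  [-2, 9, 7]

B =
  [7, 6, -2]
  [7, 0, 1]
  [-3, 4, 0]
A ⊗ B =
  [-1, 5, -2]
  [-3, 3, -5]
  [4, 4, -4]

Apply the min-plus product entry-by-entry:
  C[0][0] = min over k of (A[0][0] + B[0][0] = 0 + 7 = 7, A[0][1] + B[1][0] = 5 + 7 = 12, A[0][2] + B[2][0] = 2 + -3 = -1) = -1 (attained at k = 2)
  C[0][1] = min over k of (A[0][0] + B[0][1] = 0 + 6 = 6, A[0][1] + B[1][1] = 5 + 0 = 5, A[0][2] + B[2][1] = 2 + 4 = 6) = 5 (attained at k = 1)
  C[0][2] = min over k of (A[0][0] + B[0][2] = 0 + -2 = -2, A[0][1] + B[1][2] = 5 + 1 = 6, A[0][2] + B[2][2] = 2 + 0 = 2) = -2 (attained at k = 0)
  C[1][0] = min over k of (A[1][0] + B[0][0] = -3 + 7 = 4, A[1][1] + B[1][0] = 10 + 7 = 17, A[1][2] + B[2][0] = 0 + -3 = -3) = -3 (attained at k = 2)
  C[1][1] = min over k of (A[1][0] + B[0][1] = -3 + 6 = 3, A[1][1] + B[1][1] = 10 + 0 = 10, A[1][2] + B[2][1] = 0 + 4 = 4) = 3 (attained at k = 0)
  C[1][2] = min over k of (A[1][0] + B[0][2] = -3 + -2 = -5, A[1][1] + B[1][2] = 10 + 1 = 11, A[1][2] + B[2][2] = 0 + 0 = 0) = -5 (attained at k = 0)
  C[2][0] = min over k of (A[2][0] + B[0][0] = -2 + 7 = 5, A[2][1] + B[1][0] = 9 + 7 = 16, A[2][2] + B[2][0] = 7 + -3 = 4) = 4 (attained at k = 2)
  C[2][1] = min over k of (A[2][0] + B[0][1] = -2 + 6 = 4, A[2][1] + B[1][1] = 9 + 0 = 9, A[2][2] + B[2][1] = 7 + 4 = 11) = 4 (attained at k = 0)
  C[2][2] = min over k of (A[2][0] + B[0][2] = -2 + -2 = -4, A[2][1] + B[1][2] = 9 + 1 = 10, A[2][2] + B[2][2] = 7 + 0 = 7) = -4 (attained at k = 0)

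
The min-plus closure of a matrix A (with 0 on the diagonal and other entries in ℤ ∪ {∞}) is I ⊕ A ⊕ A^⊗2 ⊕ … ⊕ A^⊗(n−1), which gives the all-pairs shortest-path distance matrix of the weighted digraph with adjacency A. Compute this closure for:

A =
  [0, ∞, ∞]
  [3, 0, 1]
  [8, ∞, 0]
Closure =
  [0, ∞, ∞]
  [3, 0, 1]
  [8, ∞, 0]

This is the Floyd-Warshall all-pairs shortest-path computation. For each intermediate vertex k = 0, 1, …, 2, update dist[i][j] ← min(dist[i][j], dist[i][k] + dist[k][j]). The final matrix gives, for each (i, j), the minimum total weight of any directed path from i to j (possibly empty when i = j).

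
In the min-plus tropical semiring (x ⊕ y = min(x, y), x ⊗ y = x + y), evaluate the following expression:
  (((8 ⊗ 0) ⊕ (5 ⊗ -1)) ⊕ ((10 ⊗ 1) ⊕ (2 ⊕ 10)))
(((8 ⊗ 0) ⊕ (5 ⊗ -1)) ⊕ ((10 ⊗ 1) ⊕ (2 ⊕ 10))) = 2

Expand innermost to outermost. Recall ⊕ takes the minimum of its arguments and ⊗ takes their sum. Working out the expression (((8 ⊗ 0) ⊕ (5 ⊗ -1)) ⊕ ((10 ⊗ 1) ⊕ (2 ⊕ 10))) gives 2.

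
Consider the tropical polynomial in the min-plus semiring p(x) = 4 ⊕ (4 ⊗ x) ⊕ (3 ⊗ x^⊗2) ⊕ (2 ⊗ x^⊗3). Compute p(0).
p(0) = 2

A tropical monomial a ⊗ x^⊗i evaluates to a + i · x. Evaluating each term at x = 0:
  Term 0 contributes 4 + 0 · 0 = 4
  Term 1 contributes 4 + 1 · 0 = 4
  Term 2 contributes 3 + 2 · 0 = 3
  Term 3 contributes 2 + 3 · 0 = 2
p(0) = ⊕ of these = min[4, 4, 3, 2] = 2.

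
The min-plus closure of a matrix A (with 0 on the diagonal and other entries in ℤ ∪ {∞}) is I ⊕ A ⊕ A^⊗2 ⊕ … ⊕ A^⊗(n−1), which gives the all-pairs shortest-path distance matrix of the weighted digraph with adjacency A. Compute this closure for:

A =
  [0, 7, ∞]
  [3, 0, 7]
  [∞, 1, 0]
Closure =
  [0, 7, 14]
  [3, 0, 7]
  [4, 1, 0]

This is the Floyd-Warshall all-pairs shortest-path computation. For each intermediate vertex k = 0, 1, …, 2, update dist[i][j] ← min(dist[i][j], dist[i][k] + dist[k][j]). The final matrix gives, for each (i, j), the minimum total weight of any directed path from i to j (possibly empty when i = j).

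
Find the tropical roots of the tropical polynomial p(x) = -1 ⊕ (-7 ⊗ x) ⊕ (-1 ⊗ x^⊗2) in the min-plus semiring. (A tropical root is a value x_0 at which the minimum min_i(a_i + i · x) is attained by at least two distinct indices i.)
Roots: {-6, 6}

Each tropical root is a break point of the lower envelope of the lines y = a_i + i · x (there are 3 lines, with slopes 0, 1, ..., 2). Only the lines that attain the minimum somewhere contribute to roots; other lines are dominated. Here the surviving (envelope) indices are i = 2, i = 1, i = 0.
Intersections between consecutive envelope lines give the roots: for adjacent envelope indices i < j the intersection is x = (a_i − a_j) / (j − i). Reading off the sorted break points: {-6, 6}.
Verification: at each break x_0, at least two indices attain the minimum of min_i(a_i + i · x_0).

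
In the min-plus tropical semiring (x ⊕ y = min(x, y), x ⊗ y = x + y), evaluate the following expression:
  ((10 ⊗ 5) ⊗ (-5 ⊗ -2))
((10 ⊗ 5) ⊗ (-5 ⊗ -2)) = 8

Expand innermost to outermost. Recall ⊕ takes the minimum of its arguments and ⊗ takes their sum. Working out the expression ((10 ⊗ 5) ⊗ (-5 ⊗ -2)) gives 8.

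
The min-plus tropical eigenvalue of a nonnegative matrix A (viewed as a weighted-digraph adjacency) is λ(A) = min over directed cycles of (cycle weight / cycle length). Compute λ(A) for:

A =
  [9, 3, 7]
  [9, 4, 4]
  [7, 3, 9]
λ(A) = 7/2

Enumerate directed cycles and compute their means (weight / length). Sample:
  cycle 0 → 0: weight = 9, length = 1, mean = 9/1 ≈ 9.000
  cycle 1 → 1: weight = 4, length = 1, mean = 4/1 ≈ 4.000
  cycle 2 → 2: weight = 9, length = 1, mean = 9/1 ≈ 9.000
  cycle 0 → 1 → 0: weight = 12, length = 2, mean = 12/2 ≈ 6.000
  cycle 0 → 2 → 0: weight = 14, length = 2, mean = 14/2 ≈ 7.000
  cycle 1 → 0 → 1: weight = 12, length = 2, mean = 12/2 ≈ 6.000
Minimum mean = 3.500, attained e.g. along the cycle 1 → 2 → 1 with weight 7 and length 2. So λ(A) = 7/2 = 7/2.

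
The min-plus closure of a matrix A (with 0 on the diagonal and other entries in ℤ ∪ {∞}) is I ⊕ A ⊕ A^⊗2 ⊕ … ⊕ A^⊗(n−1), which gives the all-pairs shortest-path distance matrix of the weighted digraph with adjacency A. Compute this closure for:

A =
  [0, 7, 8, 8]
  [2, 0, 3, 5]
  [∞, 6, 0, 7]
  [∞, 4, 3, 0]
Closure =
  [0, 7, 8, 8]
  [2, 0, 3, 5]
  [8, 6, 0, 7]
  [6, 4, 3, 0]

This is the Floyd-Warshall all-pairs shortest-path computation. For each intermediate vertex k = 0, 1, …, 3, update dist[i][j] ← min(dist[i][j], dist[i][k] + dist[k][j]). The final matrix gives, for each (i, j), the minimum total weight of any directed path from i to j (possibly empty when i = j).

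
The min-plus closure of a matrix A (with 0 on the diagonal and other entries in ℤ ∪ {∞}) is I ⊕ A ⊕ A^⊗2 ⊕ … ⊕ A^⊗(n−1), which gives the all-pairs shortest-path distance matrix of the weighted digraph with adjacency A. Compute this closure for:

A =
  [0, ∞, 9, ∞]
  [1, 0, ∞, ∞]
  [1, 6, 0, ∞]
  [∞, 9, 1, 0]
Closure =
  [0, 15, 9, ∞]
  [1, 0, 10, ∞]
  [1, 6, 0, ∞]
  [2, 7, 1, 0]

This is the Floyd-Warshall all-pairs shortest-path computation. For each intermediate vertex k = 0, 1, …, 3, update dist[i][j] ← min(dist[i][j], dist[i][k] + dist[k][j]). The final matrix gives, for each (i, j), the minimum total weight of any directed path from i to j (possibly empty when i = j).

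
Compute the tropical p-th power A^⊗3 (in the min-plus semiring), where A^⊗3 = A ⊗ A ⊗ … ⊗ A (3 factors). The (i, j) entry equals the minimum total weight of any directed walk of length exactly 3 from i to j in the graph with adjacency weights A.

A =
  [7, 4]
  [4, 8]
A^⊗3 =
  [15, 12]
  [12, 15]

Each entry (A^⊗3)_ij equals the minimum over all length-3 walks i = v_0 → v_1 → … → v_3 = j of Σ_t A[v_t][v_{t+1}]. For example, for (i, j) = (0, 1) we minimise over 4 possible intermediate vertex sequences; the minimum is 12, attained along the walk 0 → 1 → 0 → 1.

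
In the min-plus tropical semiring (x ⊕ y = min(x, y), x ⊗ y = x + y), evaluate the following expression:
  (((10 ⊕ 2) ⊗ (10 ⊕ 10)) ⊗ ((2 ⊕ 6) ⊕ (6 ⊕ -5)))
(((10 ⊕ 2) ⊗ (10 ⊕ 10)) ⊗ ((2 ⊕ 6) ⊕ (6 ⊕ -5))) = 7

Expand innermost to outermost. Recall ⊕ takes the minimum of its arguments and ⊗ takes their sum. Working out the expression (((10 ⊕ 2) ⊗ (10 ⊕ 10)) ⊗ ((2 ⊕ 6) ⊕ (6 ⊕ -5))) gives 7.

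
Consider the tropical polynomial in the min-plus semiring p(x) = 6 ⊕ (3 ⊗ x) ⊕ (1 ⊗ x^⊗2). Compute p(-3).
p(-3) = -5

A tropical monomial a ⊗ x^⊗i evaluates to a + i · x. Evaluating each term at x = -3:
  Term 0 contributes 6 + 0 · -3 = 6
  Term 1 contributes 3 + 1 · -3 = 0
  Term 2 contributes 1 + 2 · -3 = -5
p(-3) = ⊕ of these = min[6, 0, -5] = -5.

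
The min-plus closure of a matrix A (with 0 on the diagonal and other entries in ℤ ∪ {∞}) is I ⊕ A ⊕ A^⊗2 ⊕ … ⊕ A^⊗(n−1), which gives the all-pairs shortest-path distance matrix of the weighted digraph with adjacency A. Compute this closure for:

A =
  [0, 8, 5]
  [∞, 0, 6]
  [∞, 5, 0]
Closure =
  [0, 8, 5]
  [∞, 0, 6]
  [∞, 5, 0]

This is the Floyd-Warshall all-pairs shortest-path computation. For each intermediate vertex k = 0, 1, …, 2, update dist[i][j] ← min(dist[i][j], dist[i][k] + dist[k][j]). The final matrix gives, for each (i, j), the minimum total weight of any directed path from i to j (possibly empty when i = j).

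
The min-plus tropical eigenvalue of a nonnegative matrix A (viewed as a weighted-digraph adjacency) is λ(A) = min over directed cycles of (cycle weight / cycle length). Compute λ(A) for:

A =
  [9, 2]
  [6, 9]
λ(A) = 4

Enumerate directed cycles and compute their means (weight / length). Sample:
  cycle 0 → 0: weight = 9, length = 1, mean = 9/1 ≈ 9.000
  cycle 1 → 1: weight = 9, length = 1, mean = 9/1 ≈ 9.000
  cycle 0 → 1 → 0: weight = 8, length = 2, mean = 8/2 ≈ 4.000
  cycle 1 → 0 → 1: weight = 8, length = 2, mean = 8/2 ≈ 4.000
Minimum mean = 4.000, attained e.g. along the cycle 0 → 1 → 0 with weight 8 and length 2. So λ(A) = 8/2 = 4.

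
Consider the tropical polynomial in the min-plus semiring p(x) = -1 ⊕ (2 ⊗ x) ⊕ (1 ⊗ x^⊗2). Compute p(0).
p(0) = -1

A tropical monomial a ⊗ x^⊗i evaluates to a + i · x. Evaluating each term at x = 0:
  Term 0 contributes -1 + 0 · 0 = -1
  Term 1 contributes 2 + 1 · 0 = 2
  Term 2 contributes 1 + 2 · 0 = 1
p(0) = ⊕ of these = min[-1, 2, 1] = -1.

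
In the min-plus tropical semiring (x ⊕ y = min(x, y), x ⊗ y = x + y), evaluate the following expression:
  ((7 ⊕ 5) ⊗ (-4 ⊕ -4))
((7 ⊕ 5) ⊗ (-4 ⊕ -4)) = 1

Expand innermost to outermost. Recall ⊕ takes the minimum of its arguments and ⊗ takes their sum. Working out the expression ((7 ⊕ 5) ⊗ (-4 ⊕ -4)) gives 1.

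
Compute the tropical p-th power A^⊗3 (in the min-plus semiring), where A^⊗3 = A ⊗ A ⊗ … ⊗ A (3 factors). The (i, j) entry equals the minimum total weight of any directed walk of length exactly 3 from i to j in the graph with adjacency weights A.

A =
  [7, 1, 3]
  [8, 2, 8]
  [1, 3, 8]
A^⊗3 =
  [10, 5, 7]
  [11, 6, 12]
  [5, 4, 10]

Each entry (A^⊗3)_ij equals the minimum over all length-3 walks i = v_0 → v_1 → … → v_3 = j of Σ_t A[v_t][v_{t+1}]. For example, for (i, j) = (0, 2) we minimise over 9 possible intermediate vertex sequences; the minimum is 7, attained along the walk 0 → 2 → 0 → 2.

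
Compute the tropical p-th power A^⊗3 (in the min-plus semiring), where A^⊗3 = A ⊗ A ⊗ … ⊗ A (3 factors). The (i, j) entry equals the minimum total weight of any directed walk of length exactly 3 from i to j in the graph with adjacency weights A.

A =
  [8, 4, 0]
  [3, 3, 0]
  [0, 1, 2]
A^⊗3 =
  [2, 3, 0]
  [2, 3, 0]
  [0, 1, 2]

Each entry (A^⊗3)_ij equals the minimum over all length-3 walks i = v_0 → v_1 → … → v_3 = j of Σ_t A[v_t][v_{t+1}]. For example, for (i, j) = (0, 2) we minimise over 9 possible intermediate vertex sequences; the minimum is 0, attained along the walk 0 → 2 → 0 → 2.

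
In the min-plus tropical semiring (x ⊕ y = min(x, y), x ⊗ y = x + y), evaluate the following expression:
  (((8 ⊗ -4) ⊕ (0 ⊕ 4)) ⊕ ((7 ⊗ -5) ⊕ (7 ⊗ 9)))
(((8 ⊗ -4) ⊕ (0 ⊕ 4)) ⊕ ((7 ⊗ -5) ⊕ (7 ⊗ 9))) = 0

Expand innermost to outermost. Recall ⊕ takes the minimum of its arguments and ⊗ takes their sum. Working out the expression (((8 ⊗ -4) ⊕ (0 ⊕ 4)) ⊕ ((7 ⊗ -5) ⊕ (7 ⊗ 9))) gives 0.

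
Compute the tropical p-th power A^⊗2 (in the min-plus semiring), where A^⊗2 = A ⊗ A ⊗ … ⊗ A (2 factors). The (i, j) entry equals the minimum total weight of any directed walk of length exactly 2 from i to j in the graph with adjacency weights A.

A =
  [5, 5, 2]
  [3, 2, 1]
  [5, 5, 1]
A^⊗2 =
  [7, 7, 3]
  [5, 4, 2]
  [6, 6, 2]

Each entry (A^⊗2)_ij equals the minimum over all length-2 walks i = v_0 → v_1 → … → v_2 = j of Σ_t A[v_t][v_{t+1}]. For example, for (i, j) = (0, 2) we minimise over 3 possible intermediate vertex sequences; the minimum is 3, attained along the walk 0 → 2 → 2.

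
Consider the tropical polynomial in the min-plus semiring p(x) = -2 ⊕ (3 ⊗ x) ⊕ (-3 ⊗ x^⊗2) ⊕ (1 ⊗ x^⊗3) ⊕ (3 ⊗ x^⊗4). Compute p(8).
p(8) = -2

A tropical monomial a ⊗ x^⊗i evaluates to a + i · x. Evaluating each term at x = 8:
  Term 0 contributes -2 + 0 · 8 = -2
  Term 1 contributes 3 + 1 · 8 = 11
  Term 2 contributes -3 + 2 · 8 = 13
  Term 3 contributes 1 + 3 · 8 = 25
  Term 4 contributes 3 + 4 · 8 = 35
p(8) = ⊕ of these = min[-2, 11, 13, 25, 35] = -2.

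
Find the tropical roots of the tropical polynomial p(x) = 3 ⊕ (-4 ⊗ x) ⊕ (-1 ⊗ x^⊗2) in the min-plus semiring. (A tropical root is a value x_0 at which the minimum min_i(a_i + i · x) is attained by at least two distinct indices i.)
Roots: {-3, 7}

Each tropical root is a break point of the lower envelope of the lines y = a_i + i · x (there are 3 lines, with slopes 0, 1, ..., 2). Only the lines that attain the minimum somewhere contribute to roots; other lines are dominated. Here the surviving (envelope) indices are i = 2, i = 1, i = 0.
Intersections between consecutive envelope lines give the roots: for adjacent envelope indices i < j the intersection is x = (a_i − a_j) / (j − i). Reading off the sorted break points: {-3, 7}.
Verification: at each break x_0, at least two indices attain the minimum of min_i(a_i + i · x_0).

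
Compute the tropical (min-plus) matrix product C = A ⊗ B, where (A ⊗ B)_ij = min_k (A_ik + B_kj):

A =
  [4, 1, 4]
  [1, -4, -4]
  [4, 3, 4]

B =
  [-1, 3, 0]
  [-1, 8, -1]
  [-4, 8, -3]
A ⊗ B =
  [0, 7, 0]
  [-8, 4, -7]
  [0, 7, 1]

Apply the min-plus product entry-by-entry:
  C[0][0] = min over k of (A[0][0] + B[0][0] = 4 + -1 = 3, A[0][1] + B[1][0] = 1 + -1 = 0, A[0][2] + B[2][0] = 4 + -4 = 0) = 0 (attained at k = 1)
  C[0][1] = min over k of (A[0][0] + B[0][1] = 4 + 3 = 7, A[0][1] + B[1][1] = 1 + 8 = 9, A[0][2] + B[2][1] = 4 + 8 = 12) = 7 (attained at k = 0)
  C[0][2] = min over k of (A[0][0] + B[0][2] = 4 + 0 = 4, A[0][1] + B[1][2] = 1 + -1 = 0, A[0][2] + B[2][2] = 4 + -3 = 1) = 0 (attained at k = 1)
  C[1][0] = min over k of (A[1][0] + B[0][0] = 1 + -1 = 0, A[1][1] + B[1][0] = -4 + -1 = -5, A[1][2] + B[2][0] = -4 + -4 = -8) = -8 (attained at k = 2)
  C[1][1] = min over k of (A[1][0] + B[0][1] = 1 + 3 = 4, A[1][1] + B[1][1] = -4 + 8 = 4, A[1][2] + B[2][1] = -4 + 8 = 4) = 4 (attained at k = 0)
  C[1][2] = min over k of (A[1][0] + B[0][2] = 1 + 0 = 1, A[1][1] + B[1][2] = -4 + -1 = -5, A[1][2] + B[2][2] = -4 + -3 = -7) = -7 (attained at k = 2)
  C[2][0] = min over k of (A[2][0] + B[0][0] = 4 + -1 = 3, A[2][1] + B[1][0] = 3 + -1 = 2, A[2][2] + B[2][0] = 4 + -4 = 0) = 0 (attained at k = 2)
  C[2][1] = min over k of (A[2][0] + B[0][1] = 4 + 3 = 7, A[2][1] + B[1][1] = 3 + 8 = 11, A[2][2] + B[2][1] = 4 + 8 = 12) = 7 (attained at k = 0)
  C[2][2] = min over k of (A[2][0] + B[0][2] = 4 + 0 = 4, A[2][1] + B[1][2] = 3 + -1 = 2, A[2][2] + B[2][2] = 4 + -3 = 1) = 1 (attained at k = 2)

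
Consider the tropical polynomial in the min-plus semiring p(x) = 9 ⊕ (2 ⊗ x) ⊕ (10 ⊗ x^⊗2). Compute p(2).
p(2) = 4

A tropical monomial a ⊗ x^⊗i evaluates to a + i · x. Evaluating each term at x = 2:
  Term 0 contributes 9 + 0 · 2 = 9
  Term 1 contributes 2 + 1 · 2 = 4
  Term 2 contributes 10 + 2 · 2 = 14
p(2) = ⊕ of these = min[9, 4, 14] = 4.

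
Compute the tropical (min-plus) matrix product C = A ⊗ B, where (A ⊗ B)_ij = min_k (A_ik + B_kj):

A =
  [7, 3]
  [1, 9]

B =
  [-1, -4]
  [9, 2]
A ⊗ B =
  [6, 3]
  [0, -3]

Apply the min-plus product entry-by-entry:
  C[0][0] = min over k of (A[0][0] + B[0][0] = 7 + -1 = 6, A[0][1] + B[1][0] = 3 + 9 = 12) = 6 (attained at k = 0)
  C[0][1] = min over k of (A[0][0] + B[0][1] = 7 + -4 = 3, A[0][1] + B[1][1] = 3 + 2 = 5) = 3 (attained at k = 0)
  C[1][0] = min over k of (A[1][0] + B[0][0] = 1 + -1 = 0, A[1][1] + B[1][0] = 9 + 9 = 18) = 0 (attained at k = 0)
  C[1][1] = min over k of (A[1][0] + B[0][1] = 1 + -4 = -3, A[1][1] + B[1][1] = 9 + 2 = 11) = -3 (attained at k = 0)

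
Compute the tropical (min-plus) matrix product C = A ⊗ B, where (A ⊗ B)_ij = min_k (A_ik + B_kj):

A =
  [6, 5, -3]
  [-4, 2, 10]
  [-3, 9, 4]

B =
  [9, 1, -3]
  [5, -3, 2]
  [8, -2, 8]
A ⊗ B =
  [5, -5, 3]
  [5, -3, -7]
  [6, -2, -6]

Apply the min-plus product entry-by-entry:
  C[0][0] = min over k of (A[0][0] + B[0][0] = 6 + 9 = 15, A[0][1] + B[1][0] = 5 + 5 = 10, A[0][2] + B[2][0] = -3 + 8 = 5) = 5 (attained at k = 2)
  C[0][1] = min over k of (A[0][0] + B[0][1] = 6 + 1 = 7, A[0][1] + B[1][1] = 5 + -3 = 2, A[0][2] + B[2][1] = -3 + -2 = -5) = -5 (attained at k = 2)
  C[0][2] = min over k of (A[0][0] + B[0][2] = 6 + -3 = 3, A[0][1] + B[1][2] = 5 + 2 = 7, A[0][2] + B[2][2] = -3 + 8 = 5) = 3 (attained at k = 0)
  C[1][0] = min over k of (A[1][0] + B[0][0] = -4 + 9 = 5, A[1][1] + B[1][0] = 2 + 5 = 7, A[1][2] + B[2][0] = 10 + 8 = 18) = 5 (attained at k = 0)
  C[1][1] = min over k of (A[1][0] + B[0][1] = -4 + 1 = -3, A[1][1] + B[1][1] = 2 + -3 = -1, A[1][2] + B[2][1] = 10 + -2 = 8) = -3 (attained at k = 0)
  C[1][2] = min over k of (A[1][0] + B[0][2] = -4 + -3 = -7, A[1][1] + B[1][2] = 2 + 2 = 4, A[1][2] + B[2][2] = 10 + 8 = 18) = -7 (attained at k = 0)
  C[2][0] = min over k of (A[2][0] + B[0][0] = -3 + 9 = 6, A[2][1] + B[1][0] = 9 + 5 = 14, A[2][2] + B[2][0] = 4 + 8 = 12) = 6 (attained at k = 0)
  C[2][1] = min over k of (A[2][0] + B[0][1] = -3 + 1 = -2, A[2][1] + B[1][1] = 9 + -3 = 6, A[2][2] + B[2][1] = 4 + -2 = 2) = -2 (attained at k = 0)
  C[2][2] = min over k of (A[2][0] + B[0][2] = -3 + -3 = -6, A[2][1] + B[1][2] = 9 + 2 = 11, A[2][2] + B[2][2] = 4 + 8 = 12) = -6 (attained at k = 0)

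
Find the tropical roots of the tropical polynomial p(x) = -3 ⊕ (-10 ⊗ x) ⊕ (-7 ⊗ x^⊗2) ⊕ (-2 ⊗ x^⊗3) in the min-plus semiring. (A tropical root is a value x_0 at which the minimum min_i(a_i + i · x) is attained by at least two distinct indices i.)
Roots: {-5, -3, 7}

Each tropical root is a break point of the lower envelope of the lines y = a_i + i · x (there are 4 lines, with slopes 0, 1, ..., 3). Only the lines that attain the minimum somewhere contribute to roots; other lines are dominated. Here the surviving (envelope) indices are i = 3, i = 2, i = 1, i = 0.
Intersections between consecutive envelope lines give the roots: for adjacent envelope indices i < j the intersection is x = (a_i − a_j) / (j − i). Reading off the sorted break points: {-5, -3, 7}.
Verification: at each break x_0, at least two indices attain the minimum of min_i(a_i + i · x_0).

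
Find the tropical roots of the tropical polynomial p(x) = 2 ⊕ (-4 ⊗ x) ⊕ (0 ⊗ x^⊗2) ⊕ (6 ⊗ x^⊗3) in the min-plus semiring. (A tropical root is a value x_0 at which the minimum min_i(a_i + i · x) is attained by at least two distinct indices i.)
Roots: {-6, -4, 6}

Each tropical root is a break point of the lower envelope of the lines y = a_i + i · x (there are 4 lines, with slopes 0, 1, ..., 3). Only the lines that attain the minimum somewhere contribute to roots; other lines are dominated. Here the surviving (envelope) indices are i = 3, i = 2, i = 1, i = 0.
Intersections between consecutive envelope lines give the roots: for adjacent envelope indices i < j the intersection is x = (a_i − a_j) / (j − i). Reading off the sorted break points: {-6, -4, 6}.
Verification: at each break x_0, at least two indices attain the minimum of min_i(a_i + i · x_0).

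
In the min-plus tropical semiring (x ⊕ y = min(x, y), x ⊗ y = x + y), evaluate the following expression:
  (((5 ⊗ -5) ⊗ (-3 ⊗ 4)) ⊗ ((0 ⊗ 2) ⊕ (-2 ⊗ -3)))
(((5 ⊗ -5) ⊗ (-3 ⊗ 4)) ⊗ ((0 ⊗ 2) ⊕ (-2 ⊗ -3))) = -4

Expand innermost to outermost. Recall ⊕ takes the minimum of its arguments and ⊗ takes their sum. Working out the expression (((5 ⊗ -5) ⊗ (-3 ⊗ 4)) ⊗ ((0 ⊗ 2) ⊕ (-2 ⊗ -3))) gives -4.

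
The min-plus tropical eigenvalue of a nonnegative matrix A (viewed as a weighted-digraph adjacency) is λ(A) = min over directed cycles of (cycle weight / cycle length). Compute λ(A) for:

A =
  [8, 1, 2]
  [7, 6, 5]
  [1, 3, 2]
λ(A) = 3/2

Enumerate directed cycles and compute their means (weight / length). Sample:
  cycle 0 → 0: weight = 8, length = 1, mean = 8/1 ≈ 8.000
  cycle 1 → 1: weight = 6, length = 1, mean = 6/1 ≈ 6.000
  cycle 2 → 2: weight = 2, length = 1, mean = 2/1 ≈ 2.000
  cycle 0 → 1 → 0: weight = 8, length = 2, mean = 8/2 ≈ 4.000
  cycle 0 → 2 → 0: weight = 3, length = 2, mean = 3/2 ≈ 1.500
  cycle 1 → 0 → 1: weight = 8, length = 2, mean = 8/2 ≈ 4.000
Minimum mean = 1.500, attained e.g. along the cycle 0 → 2 → 0 with weight 3 and length 2. So λ(A) = 3/2 = 3/2.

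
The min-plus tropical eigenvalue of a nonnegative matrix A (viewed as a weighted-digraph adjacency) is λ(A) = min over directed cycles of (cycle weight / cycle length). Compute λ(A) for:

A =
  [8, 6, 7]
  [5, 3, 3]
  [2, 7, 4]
λ(A) = 3

Enumerate directed cycles and compute their means (weight / length). Sample:
  cycle 0 → 0: weight = 8, length = 1, mean = 8/1 ≈ 8.000
  cycle 1 → 1: weight = 3, length = 1, mean = 3/1 ≈ 3.000
  cycle 2 → 2: weight = 4, length = 1, mean = 4/1 ≈ 4.000
  cycle 0 → 1 → 0: weight = 11, length = 2, mean = 11/2 ≈ 5.500
  cycle 0 → 2 → 0: weight = 9, length = 2, mean = 9/2 ≈ 4.500
  cycle 1 → 0 → 1: weight = 11, length = 2, mean = 11/2 ≈ 5.500
Minimum mean = 3.000, attained e.g. along the cycle 1 → 1 with weight 3 and length 1. So λ(A) = 3/1 = 3.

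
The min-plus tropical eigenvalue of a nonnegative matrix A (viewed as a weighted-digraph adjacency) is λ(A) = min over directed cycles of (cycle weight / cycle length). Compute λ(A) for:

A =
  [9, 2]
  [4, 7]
λ(A) = 3

Enumerate directed cycles and compute their means (weight / length). Sample:
  cycle 0 → 0: weight = 9, length = 1, mean = 9/1 ≈ 9.000
  cycle 1 → 1: weight = 7, length = 1, mean = 7/1 ≈ 7.000
  cycle 0 → 1 → 0: weight = 6, length = 2, mean = 6/2 ≈ 3.000
  cycle 1 → 0 → 1: weight = 6, length = 2, mean = 6/2 ≈ 3.000
Minimum mean = 3.000, attained e.g. along the cycle 0 → 1 → 0 with weight 6 and length 2. So λ(A) = 6/2 = 3.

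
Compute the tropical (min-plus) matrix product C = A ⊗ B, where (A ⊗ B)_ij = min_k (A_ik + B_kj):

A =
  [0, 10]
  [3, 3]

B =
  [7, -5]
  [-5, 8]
A ⊗ B =
  [5, -5]
  [-2, -2]

Apply the min-plus product entry-by-entry:
  C[0][0] = min over k of (A[0][0] + B[0][0] = 0 + 7 = 7, A[0][1] + B[1][0] = 10 + -5 = 5) = 5 (attained at k = 1)
  C[0][1] = min over k of (A[0][0] + B[0][1] = 0 + -5 = -5, A[0][1] + B[1][1] = 10 + 8 = 18) = -5 (attained at k = 0)
  C[1][0] = min over k of (A[1][0] + B[0][0] = 3 + 7 = 10, A[1][1] + B[1][0] = 3 + -5 = -2) = -2 (attained at k = 1)
  C[1][1] = min over k of (A[1][0] + B[0][1] = 3 + -5 = -2, A[1][1] + B[1][1] = 3 + 8 = 11) = -2 (attained at k = 0)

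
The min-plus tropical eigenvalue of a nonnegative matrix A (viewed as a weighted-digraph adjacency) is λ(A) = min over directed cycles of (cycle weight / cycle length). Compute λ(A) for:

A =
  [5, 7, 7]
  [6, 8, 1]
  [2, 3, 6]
λ(A) = 2

Enumerate directed cycles and compute their means (weight / length). Sample:
  cycle 0 → 0: weight = 5, length = 1, mean = 5/1 ≈ 5.000
  cycle 1 → 1: weight = 8, length = 1, mean = 8/1 ≈ 8.000
  cycle 2 → 2: weight = 6, length = 1, mean = 6/1 ≈ 6.000
  cycle 0 → 1 → 0: weight = 13, length = 2, mean = 13/2 ≈ 6.500
  cycle 0 → 2 → 0: weight = 9, length = 2, mean = 9/2 ≈ 4.500
  cycle 1 → 0 → 1: weight = 13, length = 2, mean = 13/2 ≈ 6.500
Minimum mean = 2.000, attained e.g. along the cycle 1 → 2 → 1 with weight 4 and length 2. So λ(A) = 4/2 = 2.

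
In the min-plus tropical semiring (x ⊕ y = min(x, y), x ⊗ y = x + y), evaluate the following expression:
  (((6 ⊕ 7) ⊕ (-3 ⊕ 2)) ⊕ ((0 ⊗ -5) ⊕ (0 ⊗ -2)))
(((6 ⊕ 7) ⊕ (-3 ⊕ 2)) ⊕ ((0 ⊗ -5) ⊕ (0 ⊗ -2))) = -5

Expand innermost to outermost. Recall ⊕ takes the minimum of its arguments and ⊗ takes their sum. Working out the expression (((6 ⊕ 7) ⊕ (-3 ⊕ 2)) ⊕ ((0 ⊗ -5) ⊕ (0 ⊗ -2))) gives -5.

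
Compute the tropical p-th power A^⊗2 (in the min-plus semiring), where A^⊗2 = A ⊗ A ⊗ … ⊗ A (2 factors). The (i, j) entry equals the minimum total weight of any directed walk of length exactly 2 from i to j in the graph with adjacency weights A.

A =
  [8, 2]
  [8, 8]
A^⊗2 =
  [10, 10]
  [16, 10]

Each entry (A^⊗2)_ij equals the minimum over all length-2 walks i = v_0 → v_1 → … → v_2 = j of Σ_t A[v_t][v_{t+1}]. For example, for (i, j) = (0, 1) we minimise over 2 possible intermediate vertex sequences; the minimum is 10, attained along the walk 0 → 0 → 1.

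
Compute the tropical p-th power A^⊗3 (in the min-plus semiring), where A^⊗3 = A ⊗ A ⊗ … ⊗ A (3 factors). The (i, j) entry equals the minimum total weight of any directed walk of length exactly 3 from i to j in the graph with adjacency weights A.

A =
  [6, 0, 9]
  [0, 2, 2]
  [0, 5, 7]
A^⊗3 =
  [2, 0, 4]
  [0, 2, 2]
  [0, 2, 2]

Each entry (A^⊗3)_ij equals the minimum over all length-3 walks i = v_0 → v_1 → … → v_3 = j of Σ_t A[v_t][v_{t+1}]. For example, for (i, j) = (0, 2) we minimise over 9 possible intermediate vertex sequences; the minimum is 4, attained along the walk 0 → 1 → 1 → 2.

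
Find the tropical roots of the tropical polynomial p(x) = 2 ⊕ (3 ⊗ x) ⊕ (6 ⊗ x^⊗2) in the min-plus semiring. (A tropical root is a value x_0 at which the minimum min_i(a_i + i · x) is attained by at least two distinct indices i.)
Roots: {-3, -1}

Each tropical root is a break point of the lower envelope of the lines y = a_i + i · x (there are 3 lines, with slopes 0, 1, ..., 2). Only the lines that attain the minimum somewhere contribute to roots; other lines are dominated. Here the surviving (envelope) indices are i = 2, i = 1, i = 0.
Intersections between consecutive envelope lines give the roots: for adjacent envelope indices i < j the intersection is x = (a_i − a_j) / (j − i). Reading off the sorted break points: {-3, -1}.
Verification: at each break x_0, at least two indices attain the minimum of min_i(a_i + i · x_0).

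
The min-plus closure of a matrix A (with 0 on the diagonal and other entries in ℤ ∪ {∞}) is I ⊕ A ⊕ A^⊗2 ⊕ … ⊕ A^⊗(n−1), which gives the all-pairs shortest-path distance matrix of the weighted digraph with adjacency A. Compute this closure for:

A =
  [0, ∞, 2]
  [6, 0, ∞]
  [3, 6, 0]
Closure =
  [0, 8, 2]
  [6, 0, 8]
  [3, 6, 0]

This is the Floyd-Warshall all-pairs shortest-path computation. For each intermediate vertex k = 0, 1, …, 2, update dist[i][j] ← min(dist[i][j], dist[i][k] + dist[k][j]). The final matrix gives, for each (i, j), the minimum total weight of any directed path from i to j (possibly empty when i = j).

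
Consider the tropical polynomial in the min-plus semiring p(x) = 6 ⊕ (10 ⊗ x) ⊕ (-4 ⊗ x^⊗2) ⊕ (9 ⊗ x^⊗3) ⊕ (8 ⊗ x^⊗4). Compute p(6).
p(6) = 6

A tropical monomial a ⊗ x^⊗i evaluates to a + i · x. Evaluating each term at x = 6:
  Term 0 contributes 6 + 0 · 6 = 6
  Term 1 contributes 10 + 1 · 6 = 16
  Term 2 contributes -4 + 2 · 6 = 8
  Term 3 contributes 9 + 3 · 6 = 27
  Term 4 contributes 8 + 4 · 6 = 32
p(6) = ⊕ of these = min[6, 16, 8, 27, 32] = 6.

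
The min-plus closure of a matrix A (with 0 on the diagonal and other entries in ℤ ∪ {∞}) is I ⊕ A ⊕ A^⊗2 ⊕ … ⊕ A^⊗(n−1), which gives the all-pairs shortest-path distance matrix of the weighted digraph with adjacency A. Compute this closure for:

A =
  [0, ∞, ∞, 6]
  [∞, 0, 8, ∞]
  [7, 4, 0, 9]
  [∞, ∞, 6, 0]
Closure =
  [0, 16, 12, 6]
  [15, 0, 8, 17]
  [7, 4, 0, 9]
  [13, 10, 6, 0]

This is the Floyd-Warshall all-pairs shortest-path computation. For each intermediate vertex k = 0, 1, …, 3, update dist[i][j] ← min(dist[i][j], dist[i][k] + dist[k][j]). The final matrix gives, for each (i, j), the minimum total weight of any directed path from i to j (possibly empty when i = j).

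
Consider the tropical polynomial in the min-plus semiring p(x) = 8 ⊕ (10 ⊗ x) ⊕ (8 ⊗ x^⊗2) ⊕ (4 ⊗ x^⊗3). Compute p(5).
p(5) = 8

A tropical monomial a ⊗ x^⊗i evaluates to a + i · x. Evaluating each term at x = 5:
  Term 0 contributes 8 + 0 · 5 = 8
  Term 1 contributes 10 + 1 · 5 = 15
  Term 2 contributes 8 + 2 · 5 = 18
  Term 3 contributes 4 + 3 · 5 = 19
p(5) = ⊕ of these = min[8, 15, 18, 19] = 8.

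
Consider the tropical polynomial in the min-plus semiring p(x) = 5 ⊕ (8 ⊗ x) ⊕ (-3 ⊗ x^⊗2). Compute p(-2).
p(-2) = -7

A tropical monomial a ⊗ x^⊗i evaluates to a + i · x. Evaluating each term at x = -2:
  Term 0 contributes 5 + 0 · -2 = 5
  Term 1 contributes 8 + 1 · -2 = 6
  Term 2 contributes -3 + 2 · -2 = -7
p(-2) = ⊕ of these = min[5, 6, -7] = -7.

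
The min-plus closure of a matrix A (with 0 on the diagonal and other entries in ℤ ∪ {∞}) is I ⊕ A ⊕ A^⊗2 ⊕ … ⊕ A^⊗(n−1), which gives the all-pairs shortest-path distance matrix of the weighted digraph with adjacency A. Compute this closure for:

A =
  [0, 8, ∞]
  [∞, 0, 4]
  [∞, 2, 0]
Closure =
  [0, 8, 12]
  [∞, 0, 4]
  [∞, 2, 0]

This is the Floyd-Warshall all-pairs shortest-path computation. For each intermediate vertex k = 0, 1, …, 2, update dist[i][j] ← min(dist[i][j], dist[i][k] + dist[k][j]). The final matrix gives, for each (i, j), the minimum total weight of any directed path from i to j (possibly empty when i = j).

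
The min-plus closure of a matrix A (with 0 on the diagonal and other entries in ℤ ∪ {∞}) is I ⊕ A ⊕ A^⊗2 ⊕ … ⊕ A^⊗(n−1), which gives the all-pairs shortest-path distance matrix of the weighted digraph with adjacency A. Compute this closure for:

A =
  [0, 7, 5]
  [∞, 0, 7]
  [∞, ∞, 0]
Closure =
  [0, 7, 5]
  [∞, 0, 7]
  [∞, ∞, 0]

This is the Floyd-Warshall all-pairs shortest-path computation. For each intermediate vertex k = 0, 1, …, 2, update dist[i][j] ← min(dist[i][j], dist[i][k] + dist[k][j]). The final matrix gives, for each (i, j), the minimum total weight of any directed path from i to j (possibly empty when i = j).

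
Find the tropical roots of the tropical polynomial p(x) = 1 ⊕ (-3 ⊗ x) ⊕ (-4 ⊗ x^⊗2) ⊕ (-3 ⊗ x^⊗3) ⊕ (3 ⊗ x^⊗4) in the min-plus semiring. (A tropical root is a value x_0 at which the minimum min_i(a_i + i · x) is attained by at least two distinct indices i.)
Roots: {-6, -1, 1, 4}

Each tropical root is a break point of the lower envelope of the lines y = a_i + i · x (there are 5 lines, with slopes 0, 1, ..., 4). Only the lines that attain the minimum somewhere contribute to roots; other lines are dominated. Here the surviving (envelope) indices are i = 4, i = 3, i = 2, i = 1, i = 0.
Intersections between consecutive envelope lines give the roots: for adjacent envelope indices i < j the intersection is x = (a_i − a_j) / (j − i). Reading off the sorted break points: {-6, -1, 1, 4}.
Verification: at each break x_0, at least two indices attain the minimum of min_i(a_i + i · x_0).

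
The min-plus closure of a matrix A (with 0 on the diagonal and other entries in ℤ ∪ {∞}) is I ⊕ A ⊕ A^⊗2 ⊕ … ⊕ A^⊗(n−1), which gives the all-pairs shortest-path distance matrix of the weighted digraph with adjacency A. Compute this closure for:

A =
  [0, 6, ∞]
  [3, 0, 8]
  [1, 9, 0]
Closure =
  [0, 6, 14]
  [3, 0, 8]
  [1, 7, 0]

This is the Floyd-Warshall all-pairs shortest-path computation. For each intermediate vertex k = 0, 1, …, 2, update dist[i][j] ← min(dist[i][j], dist[i][k] + dist[k][j]). The final matrix gives, for each (i, j), the minimum total weight of any directed path from i to j (possibly empty when i = j).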